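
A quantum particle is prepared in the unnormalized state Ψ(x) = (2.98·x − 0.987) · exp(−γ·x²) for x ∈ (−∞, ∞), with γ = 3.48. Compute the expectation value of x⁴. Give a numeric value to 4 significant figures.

⟨x⁴⟩ = ∫ x⁴·|Ψ|² dx / ∫|Ψ|² dx (integrals over the domain).
Expand each integrand as polynomial × e^(−2γx²) and use ∫x^(2j)·e^(−2γx²) dx = (2j−1)!!/(4γ)^j · √(π/(2γ)), odd powers → 0; here √(π/(2γ)) = 0.67185.
State is unnormalized: ∫|Ψ|² dx = 1.0831, and ∫Ψ*·x⁴·Ψ dx = 0.043313, so ⟨x⁴⟩ = 0.043313 / 1.0831.
⟨x⁴⟩ = 0.039990.

0.03999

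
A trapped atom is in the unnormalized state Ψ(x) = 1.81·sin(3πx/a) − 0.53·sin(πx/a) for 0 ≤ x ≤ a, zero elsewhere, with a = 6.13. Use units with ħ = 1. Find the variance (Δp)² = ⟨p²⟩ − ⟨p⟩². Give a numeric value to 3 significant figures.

2.20

Compute ⟨p⟩ and ⟨p²⟩ separately; (Δp)² = ⟨p²⟩ − ⟨p⟩².
d²/dx² sin(jπx/a) = −(jπ/a)²·sin(jπx/a); on 0 ≤ x ≤ a, ∫sin²(jπx/a) dx = a/2 and ∫sin(jπx/a)·sin(lπx/a) dx = 0 for j ≠ l, so only diagonal terms survive in ∫|Ψ|² and ∫Ψ·Ψ″; ∫Ψ·Ψ′ dx = [Ψ²/2] between the walls = 0.
Normalization: ∫|Ψ|² dx = 10.902.
⟨p⟩ = 0.0000 and ⟨p²⟩ = 2.1979.
(Δp)² = 2.1979 − (0.0000)² = 2.1979.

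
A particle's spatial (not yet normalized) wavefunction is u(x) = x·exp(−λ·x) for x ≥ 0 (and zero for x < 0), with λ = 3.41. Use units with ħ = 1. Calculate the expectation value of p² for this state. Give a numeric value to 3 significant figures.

p² u = −ħ² d²u/dx²; ⟨p²⟩ = −ħ² ∫ u*·u'' dx / ∫|u|² dx.
Differentiate x·exp(−λ·x) with the product rule; every integrand then reduces to terms xʲ·e^(−2λx) on [0, ∞), with ∫₀^∞ xʲ·e^(−2λx) dx = j!/(2λ)^(j+1).
State is unnormalized: ∫|u|² dx = 0.0063049, and ∫u*·(−ħ² u'') dx = 0.073314, so ⟨p²⟩ = 0.073314 / 0.0063049.
⟨p²⟩ = 11.628.

11.6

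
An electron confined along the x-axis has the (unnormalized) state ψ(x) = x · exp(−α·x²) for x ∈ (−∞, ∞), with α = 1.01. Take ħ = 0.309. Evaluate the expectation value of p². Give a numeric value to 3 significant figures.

p² ψ = −ħ² d²ψ/dx²; ⟨p²⟩ = −ħ² ∫ ψ*·ψ'' dx / ∫|ψ|² dx.
Expand each integrand as polynomial × e^(−2αx²) and use ∫x^(2j)·e^(−2αx²) dx = (2j−1)!!/(4α)^j · √(π/(2α)), odd powers → 0; here √(π/(2α)) = 1.2471. Differentiate with the product rule, d/dx e^(−αx²) = −2αx·e^(−αx²).
State is unnormalized: ∫|ψ|² dx = 0.30869, and ∫ψ*·(−ħ² ψ'') dx = 0.089305, so ⟨p²⟩ = 0.089305 / 0.30869.
⟨p²⟩ = 0.28931.

0.289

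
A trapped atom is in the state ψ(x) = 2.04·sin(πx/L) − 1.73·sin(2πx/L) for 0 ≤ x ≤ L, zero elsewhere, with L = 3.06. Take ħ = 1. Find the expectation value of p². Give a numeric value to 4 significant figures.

2.377

p² ψ = −ħ² d²ψ/dx²; ⟨p²⟩ = −ħ² ∫ ψ*·ψ'' dx / ∫|ψ|² dx.
d²/dx² sin(jπx/L) = −(jπ/L)²·sin(jπx/L); on 0 ≤ x ≤ L, ∫sin²(jπx/L) dx = L/2 and ∫sin(jπx/L)·sin(lπx/L) dx = 0 for j ≠ l, so only diagonal terms survive in ∫|ψ|² and ∫ψ·ψ″; ∫ψ·ψ′ dx = [ψ²/2] between the walls = 0.
State is unnormalized: ∫|ψ|² dx = 10.946, and ∫ψ*·(−ħ² ψ'') dx = 26.018, so ⟨p²⟩ = 26.018 / 10.946.
⟨p²⟩ = 2.3768.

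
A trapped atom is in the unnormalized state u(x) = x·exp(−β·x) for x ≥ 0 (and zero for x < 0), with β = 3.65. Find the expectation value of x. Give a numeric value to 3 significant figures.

⟨x⟩ = ∫ x·|u|² dx / ∫|u|² dx (integrals over the domain).
Every integrand reduces to terms xʲ·e^(−2βx) on [0, ∞); use ∫₀^∞ xʲ·e^(−2βx) dx = j!/(2β)^(j+1).
State is unnormalized: ∫|u|² dx = 0.0051412, and ∫u*·x·u dx = 0.0021128, so ⟨x⟩ = 0.0021128 / 0.0051412.
⟨x⟩ = 0.41096.

0.411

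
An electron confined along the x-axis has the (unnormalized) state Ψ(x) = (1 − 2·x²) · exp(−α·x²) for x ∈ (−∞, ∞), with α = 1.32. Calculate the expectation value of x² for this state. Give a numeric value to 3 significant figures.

⟨x²⟩ = ∫ x²·|Ψ|² dx / ∫|Ψ|² dx (integrals over the domain).
Expand each integrand as polynomial × e^(−2αx²) and use ∫x^(2j)·e^(−2αx²) dx = (2j−1)!!/(4α)^j · √(π/(2α)), odd powers → 0; here √(π/(2α)) = 1.0909.
State is unnormalized: ∫|Ψ|² dx = 0.73401, and ∫Ψ*·x²·Ψ dx = 0.18170, so ⟨x²⟩ = 0.18170 / 0.73401.
⟨x²⟩ = 0.24755.

0.248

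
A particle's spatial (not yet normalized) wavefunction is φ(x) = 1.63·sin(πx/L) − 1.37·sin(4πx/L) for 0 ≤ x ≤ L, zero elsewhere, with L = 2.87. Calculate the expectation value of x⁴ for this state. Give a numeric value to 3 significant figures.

⟨x⁴⟩ = ∫ x⁴·|φ|² dx / ∫|φ|² dx (integrals over the domain).
On 0 ≤ x ≤ L (j ≠ l): ∫sin²(jπx/L) dx = L/2, ∫sin(jπx/L)·sin(lπx/L) dx = 0; diagonal moments ∫x·sin²(jπx/L) dx = L²/4, ∫x²·sin²(jπx/L) dx = L³·(1/6 − 1/(4j²π²)); cross terms ∫x·sin(jπx/L)·sin(lπx/L) dx = 0 for j + l even and −4jlL²/(π²(j² − l²)²) for j + l odd, ∫x²·sin(jπx/L)·sin(lπx/L) dx = (−1)^(j+l)·4jlL³/(π²(j² − l²)²); higher powers the same way via product-to-sum and parts.
State is unnormalized: ∫|φ|² dx = 6.5060, and ∫φ*·x⁴·φ dx = 76.290, so ⟨x⁴⟩ = 76.290 / 6.5060.
⟨x⁴⟩ = 11.726.

11.7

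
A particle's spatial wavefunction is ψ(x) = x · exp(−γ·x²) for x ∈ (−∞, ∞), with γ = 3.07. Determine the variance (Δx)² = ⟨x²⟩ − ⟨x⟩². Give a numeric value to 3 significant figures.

Compute ⟨x⟩ and ⟨x²⟩ separately, then (Δx)² = ⟨x²⟩ − ⟨x⟩².
Expand each integrand as polynomial × e^(−2γx²) and use ∫x^(2j)·e^(−2γx²) dx = (2j−1)!!/(4γ)^j · √(π/(2γ)), odd powers → 0; here √(π/(2γ)) = 0.71530.
Normalization: ∫|ψ|² dx = 0.058250.
⟨x⟩ = 0.0000 and ⟨x²⟩ = 0.24430.
(Δx)² = 0.24430 − (0.0000)² = 0.24430.

0.244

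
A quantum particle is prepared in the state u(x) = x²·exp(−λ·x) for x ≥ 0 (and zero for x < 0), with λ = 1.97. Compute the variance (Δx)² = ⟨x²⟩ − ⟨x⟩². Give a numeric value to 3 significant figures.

0.322

Compute ⟨x⟩ and ⟨x²⟩ separately, then (Δx)² = ⟨x²⟩ − ⟨x⟩².
Every integrand reduces to terms xʲ·e^(−2λx) on [0, ∞); use ∫₀^∞ xʲ·e^(−2λx) dx = j!/(2λ)^(j+1).
Normalization: ∫|u|² dx = 0.025277.
⟨x⟩ = 1.2690 and ⟨x²⟩ = 1.9325.
(Δx)² = 1.9325 − (1.2690)² = 0.32209.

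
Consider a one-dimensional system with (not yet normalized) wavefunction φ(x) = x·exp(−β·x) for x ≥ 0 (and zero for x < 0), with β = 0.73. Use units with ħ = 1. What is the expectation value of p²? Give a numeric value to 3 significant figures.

0.533

p² φ = −ħ² d²φ/dx²; ⟨p²⟩ = −ħ² ∫ φ*·φ'' dx / ∫|φ|² dx.
Differentiate x·exp(−β·x) with the product rule; every integrand then reduces to terms xʲ·e^(−2βx) on [0, ∞), with ∫₀^∞ xʲ·e^(−2βx) dx = j!/(2β)^(j+1).
State is unnormalized: ∫|φ|² dx = 0.64265, and ∫φ*·(−ħ² φ'') dx = 0.34247, so ⟨p²⟩ = 0.34247 / 0.64265.
⟨p²⟩ = 0.53290.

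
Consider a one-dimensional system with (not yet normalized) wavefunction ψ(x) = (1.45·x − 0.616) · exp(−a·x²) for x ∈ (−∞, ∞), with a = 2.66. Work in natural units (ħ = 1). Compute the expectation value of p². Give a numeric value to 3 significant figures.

4.48

p² ψ = −ħ² d²ψ/dx²; ⟨p²⟩ = −ħ² ∫ ψ*·ψ'' dx / ∫|ψ|² dx.
Expand each integrand as polynomial × e^(−2ax²) and use ∫x^(2j)·e^(−2ax²) dx = (2j−1)!!/(4a)^j · √(π/(2a)), odd powers → 0; here √(π/(2a)) = 0.76846. Differentiate with the product rule, d/dx e^(−ax²) = −2ax·e^(−ax²).
State is unnormalized: ∫|ψ|² dx = 0.44344, and ∫ψ*·(−ħ² ψ'') dx = 1.9874, so ⟨p²⟩ = 1.9874 / 0.44344.
⟨p²⟩ = 4.4817.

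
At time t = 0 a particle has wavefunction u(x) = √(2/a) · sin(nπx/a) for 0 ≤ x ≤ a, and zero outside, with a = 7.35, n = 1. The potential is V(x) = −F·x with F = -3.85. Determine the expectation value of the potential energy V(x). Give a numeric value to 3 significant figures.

⟨V⟩ = ∫ V(x)·|u|² dx.
With sin²θ = (1 − cos2θ)/2 on 0 ≤ x ≤ a: ∫sin²(nπx/a) dx = a/2, ∫x·sin²(nπx/a) dx = a²/4, ∫x²·sin²(nπx/a) dx = a³·(1/6 − 1/(4n²π²)); higher powers xᵏ the same way, integrating xᵏ·cos(2nπx/a) by parts.
⟨V⟩ = 14.149.

14.1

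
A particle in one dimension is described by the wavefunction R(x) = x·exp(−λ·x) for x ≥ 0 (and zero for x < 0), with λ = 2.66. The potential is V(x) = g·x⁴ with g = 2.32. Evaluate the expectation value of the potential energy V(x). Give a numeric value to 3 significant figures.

1.04

⟨V⟩ = ∫ V(x)·|R|² dx / ∫|R|² dx.
Every integrand reduces to terms xʲ·e^(−2λx) on [0, ∞); use ∫₀^∞ xʲ·e^(−2λx) dx = j!/(2λ)^(j+1).
State is unnormalized: ∫|R|² dx = 0.013283, and ∫R*·V(x)·R dx = 0.013850, so ⟨V⟩ = 0.013850 / 0.013283.
⟨V⟩ = 1.0427.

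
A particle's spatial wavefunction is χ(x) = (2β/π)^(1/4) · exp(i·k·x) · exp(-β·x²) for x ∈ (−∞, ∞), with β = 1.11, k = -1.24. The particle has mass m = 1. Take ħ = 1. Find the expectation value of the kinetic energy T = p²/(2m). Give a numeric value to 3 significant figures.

T = −(ħ²/2m) d²/dx², so ⟨T⟩ = −(ħ²/2m) ∫ χ*·χ'' dx; with m = 1.
Gaussian moments: ∫x^(2j)·e^(−2βx²) dx = (2j−1)!!/(4β)^j · √(π/(2β)), odd powers integrate to 0; here √(π/(2β)) = 1.1896. Derivatives: χ′ = (ik − 2βx)·χ, χ″ = ((ik − 2βx)² − 2β)·χ; the odd-in-x pieces drop out.
⟨T⟩ = 1.3238.

1.32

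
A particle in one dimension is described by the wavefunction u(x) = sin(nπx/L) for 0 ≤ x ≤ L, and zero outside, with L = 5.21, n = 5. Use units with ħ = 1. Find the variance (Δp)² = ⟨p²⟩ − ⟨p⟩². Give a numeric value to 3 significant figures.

9.09

Compute ⟨p⟩ and ⟨p²⟩ separately; (Δp)² = ⟨p²⟩ − ⟨p⟩².
d/dx sin(nπx/L) = (nπ/L)·cos(nπx/L) and d²/dx² sin(nπx/L) = −(nπ/L)²·sin(nπx/L); on 0 ≤ x ≤ L, ∫sin²(nπx/L) dx = L/2 and ∫sin(nπx/L)·cos(nπx/L) dx = 0.
Normalization: ∫|u|² dx = 2.6050.
⟨p⟩ = 0.0000 and ⟨p²⟩ = 9.0900.
(Δp)² = 9.0900 − (0.0000)² = 9.0900.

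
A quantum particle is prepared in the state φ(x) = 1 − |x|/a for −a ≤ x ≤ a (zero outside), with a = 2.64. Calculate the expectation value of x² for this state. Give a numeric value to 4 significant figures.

⟨x²⟩ = ∫ x²·|φ|² dx / ∫|φ|² dx (integrals over the domain).
φ is even, so ∫ over [−a, a] = 2∫₀ᵃ with φ = 1 − x/a there: ∫₀ᵃ (1 − x/a)² dx = a/3, ∫₀ᵃ x²(1 − x/a)² dx = a³/30, ∫₀ᵃ x⁴(1 − x/a)² dx = a⁵/105.
State is unnormalized: ∫|φ|² dx = 1.7600, and ∫φ*·x²·φ dx = 1.2266, so ⟨x²⟩ = 1.2266 / 1.7600.
⟨x²⟩ = 0.69696.

0.6970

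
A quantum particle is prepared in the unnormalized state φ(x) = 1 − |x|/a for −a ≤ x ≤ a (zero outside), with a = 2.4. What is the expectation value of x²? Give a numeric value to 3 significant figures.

⟨x²⟩ = ∫ x²·|φ|² dx / ∫|φ|² dx (integrals over the domain).
φ is even, so ∫ over [−a, a] = 2∫₀ᵃ with φ = 1 − x/a there: ∫₀ᵃ (1 − x/a)² dx = a/3, ∫₀ᵃ x²(1 − x/a)² dx = a³/30, ∫₀ᵃ x⁴(1 − x/a)² dx = a⁵/105.
State is unnormalized: ∫|φ|² dx = 1.6000, and ∫φ*·x²·φ dx = 0.92160, so ⟨x²⟩ = 0.92160 / 1.6000.
⟨x²⟩ = 0.57600.

0.576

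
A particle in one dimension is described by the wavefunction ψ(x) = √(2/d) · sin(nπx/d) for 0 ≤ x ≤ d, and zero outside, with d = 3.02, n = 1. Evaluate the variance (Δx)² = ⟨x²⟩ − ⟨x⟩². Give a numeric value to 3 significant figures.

Compute ⟨x⟩ and ⟨x²⟩ separately, then (Δx)² = ⟨x²⟩ − ⟨x⟩².
With sin²θ = (1 − cos2θ)/2 on 0 ≤ x ≤ d: ∫sin²(nπx/d) dx = d/2, ∫x·sin²(nπx/d) dx = d²/4, ∫x²·sin²(nπx/d) dx = d³·(1/6 − 1/(4n²π²)); higher powers xᵏ the same way, integrating xᵏ·cos(2nπx/d) by parts.
⟨x⟩ = 1.5100 and ⟨x²⟩ = 2.5781.
(Δx)² = 2.5781 − (1.5100)² = 0.29799.

0.298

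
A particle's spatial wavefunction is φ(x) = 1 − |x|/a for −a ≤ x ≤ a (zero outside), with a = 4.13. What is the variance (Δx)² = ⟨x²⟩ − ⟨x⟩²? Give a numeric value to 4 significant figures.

Compute ⟨x⟩ and ⟨x²⟩ separately, then (Δx)² = ⟨x²⟩ − ⟨x⟩².
φ is even, so ∫ over [−a, a] = 2∫₀ᵃ with φ = 1 − x/a there: ∫₀ᵃ (1 − x/a)² dx = a/3, ∫₀ᵃ x²(1 − x/a)² dx = a³/30, ∫₀ᵃ x⁴(1 − x/a)² dx = a⁵/105.
Normalization: ∫|φ|² dx = 2.7533.
⟨x⟩ = 0.0000 and ⟨x²⟩ = 1.7057.
(Δx)² = 1.7057 − (0.0000)² = 1.7057.

1.706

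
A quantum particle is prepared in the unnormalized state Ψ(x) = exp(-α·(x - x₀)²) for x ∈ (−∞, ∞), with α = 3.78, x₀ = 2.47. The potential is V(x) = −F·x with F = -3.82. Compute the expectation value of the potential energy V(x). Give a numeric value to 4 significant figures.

⟨V⟩ = ∫ V(x)·|Ψ|² dx / ∫|Ψ|² dx.
Gaussian moments (u = x − x₀): ∫u^(2j)·e^(−2αu²) du = (2j−1)!!/(4α)^j · √(π/(2α)), odd powers integrate to 0; here √(π/(2α)) = 0.64464.
State is unnormalized: ∫|Ψ|² dx = 0.64464, and ∫Ψ*·V(x)·Ψ dx = 6.0824, so ⟨V⟩ = 6.0824 / 0.64464.
⟨V⟩ = 9.4354.

9.435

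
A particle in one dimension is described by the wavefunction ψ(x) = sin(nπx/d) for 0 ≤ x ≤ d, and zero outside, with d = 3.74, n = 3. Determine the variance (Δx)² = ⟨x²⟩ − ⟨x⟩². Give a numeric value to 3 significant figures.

Compute ⟨x⟩ and ⟨x²⟩ separately, then (Δx)² = ⟨x²⟩ − ⟨x⟩².
With sin²θ = (1 − cos2θ)/2 on 0 ≤ x ≤ d: ∫sin²(nπx/d) dx = d/2, ∫x·sin²(nπx/d) dx = d²/4, ∫x²·sin²(nπx/d) dx = d³·(1/6 − 1/(4n²π²)); higher powers xᵏ the same way, integrating xᵏ·cos(2nπx/d) by parts.
Normalization: ∫|ψ|² dx = 1.8700.
⟨x⟩ = 1.8700 and ⟨x²⟩ = 4.5838.
(Δx)² = 4.5838 − (1.8700)² = 1.0869.

1.09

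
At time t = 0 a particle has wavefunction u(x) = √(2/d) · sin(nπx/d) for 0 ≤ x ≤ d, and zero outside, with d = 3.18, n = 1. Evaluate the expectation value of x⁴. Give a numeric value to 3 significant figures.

11.7

⟨x⁴⟩ = ∫ x⁴·|u|² dx (integrals over the domain).
With sin²θ = (1 − cos2θ)/2 on 0 ≤ x ≤ d: ∫sin²(nπx/d) dx = d/2, ∫x·sin²(nπx/d) dx = d²/4, ∫x²·sin²(nπx/d) dx = d³·(1/6 − 1/(4n²π²)); higher powers xᵏ the same way, integrating xᵏ·cos(2nπx/d) by parts.
⟨x⁴⟩ = 11.666.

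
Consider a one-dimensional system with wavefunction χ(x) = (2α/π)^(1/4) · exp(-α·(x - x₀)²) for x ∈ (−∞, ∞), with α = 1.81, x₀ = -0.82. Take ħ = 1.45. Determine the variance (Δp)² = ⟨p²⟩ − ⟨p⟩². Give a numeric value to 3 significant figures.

Compute ⟨p⟩ and ⟨p²⟩ separately; (Δp)² = ⟨p²⟩ − ⟨p⟩².
Gaussian moments (u = x − x₀): ∫u^(2j)·e^(−2αu²) du = (2j−1)!!/(4α)^j · √(π/(2α)), odd powers integrate to 0; here √(π/(2α)) = 0.93158. Derivatives: d/dx e^(−αu²) = −2αu·e^(−αu²), d²/dx² e^(−αu²) = (4α²u² − 2α)·e^(−αu²).
⟨p⟩ = 0.0000 and ⟨p²⟩ = 3.8055.
(Δp)² = 3.8055 − (0.0000)² = 3.8055.

3.81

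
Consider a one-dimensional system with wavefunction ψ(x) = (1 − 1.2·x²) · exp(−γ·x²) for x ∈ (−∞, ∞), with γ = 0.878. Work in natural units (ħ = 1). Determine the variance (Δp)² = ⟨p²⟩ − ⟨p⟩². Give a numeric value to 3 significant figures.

3.29

Compute ⟨p⟩ and ⟨p²⟩ separately; (Δp)² = ⟨p²⟩ − ⟨p⟩².
Expand each integrand as polynomial × e^(−2γx²) and use ∫x^(2j)·e^(−2γx²) dx = (2j−1)!!/(4γ)^j · √(π/(2γ)), odd powers → 0; here √(π/(2γ)) = 1.3376. Differentiate with the product rule, d/dx e^(−γx²) = −2γx·e^(−γx²).
Normalization: ∫|ψ|² dx = 0.89199.
⟨p⟩ = 0.0000 and ⟨p²⟩ = 3.2923.
(Δp)² = 3.2923 − (0.0000)² = 3.2923.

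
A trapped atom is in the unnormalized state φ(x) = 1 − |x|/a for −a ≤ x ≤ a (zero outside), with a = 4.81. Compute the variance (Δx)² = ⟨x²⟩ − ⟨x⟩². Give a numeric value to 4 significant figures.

2.314

Compute ⟨x⟩ and ⟨x²⟩ separately, then (Δx)² = ⟨x²⟩ − ⟨x⟩².
φ is even, so ∫ over [−a, a] = 2∫₀ᵃ with φ = 1 − x/a there: ∫₀ᵃ (1 − x/a)² dx = a/3, ∫₀ᵃ x²(1 − x/a)² dx = a³/30, ∫₀ᵃ x⁴(1 − x/a)² dx = a⁵/105.
Normalization: ∫|φ|² dx = 3.2067.
⟨x⟩ = 0.0000 and ⟨x²⟩ = 2.3136.
(Δx)² = 2.3136 − (0.0000)² = 2.3136.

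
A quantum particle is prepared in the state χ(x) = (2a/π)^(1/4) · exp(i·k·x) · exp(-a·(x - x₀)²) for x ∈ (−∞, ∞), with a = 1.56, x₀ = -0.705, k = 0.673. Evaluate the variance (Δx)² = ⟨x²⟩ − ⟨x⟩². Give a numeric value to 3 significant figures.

Compute ⟨x⟩ and ⟨x²⟩ separately, then (Δx)² = ⟨x²⟩ − ⟨x⟩².
Gaussian moments (u = x − x₀): ∫u^(2j)·e^(−2au²) du = (2j−1)!!/(4a)^j · √(π/(2a)), odd powers integrate to 0; here √(π/(2a)) = 1.0035.
⟨x⟩ = -0.70500 and ⟨x²⟩ = 0.65728.
(Δx)² = 0.65728 − (-0.70500)² = 0.16026.

0.160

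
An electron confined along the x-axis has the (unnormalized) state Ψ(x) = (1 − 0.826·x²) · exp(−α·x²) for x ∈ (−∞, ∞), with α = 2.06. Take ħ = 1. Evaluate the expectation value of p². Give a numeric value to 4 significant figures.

3.155

p² Ψ = −ħ² d²Ψ/dx²; ⟨p²⟩ = −ħ² ∫ Ψ*·Ψ'' dx / ∫|Ψ|² dx.
Expand each integrand as polynomial × e^(−2αx²) and use ∫x^(2j)·e^(−2αx²) dx = (2j−1)!!/(4α)^j · √(π/(2α)), odd powers → 0; here √(π/(2α)) = 0.87323. Differentiate with the product rule, d/dx e^(−αx²) = −2αx·e^(−αx²).
State is unnormalized: ∫|Ψ|² dx = 0.72448, and ∫Ψ*·(−ħ² Ψ'') dx = 2.2860, so ⟨p²⟩ = 2.2860 / 0.72448.
⟨p²⟩ = 3.1554.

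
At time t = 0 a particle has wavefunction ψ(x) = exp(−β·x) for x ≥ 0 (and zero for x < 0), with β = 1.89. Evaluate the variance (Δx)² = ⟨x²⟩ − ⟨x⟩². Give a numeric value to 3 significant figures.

0.0700

Compute ⟨x⟩ and ⟨x²⟩ separately, then (Δx)² = ⟨x²⟩ − ⟨x⟩².
Every integrand reduces to terms xʲ·e^(−2βx) on [0, ∞); use ∫₀^∞ xʲ·e^(−2βx) dx = j!/(2β)^(j+1).
Normalization: ∫|ψ|² dx = 0.26455.
⟨x⟩ = 0.26455 and ⟨x²⟩ = 0.13997.
(Δx)² = 0.13997 − (0.26455)² = 0.069987.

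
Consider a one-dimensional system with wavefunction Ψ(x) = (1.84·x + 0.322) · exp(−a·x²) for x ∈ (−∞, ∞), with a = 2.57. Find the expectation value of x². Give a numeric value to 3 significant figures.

0.245

⟨x²⟩ = ∫ x²·|Ψ|² dx / ∫|Ψ|² dx (integrals over the domain).
Expand each integrand as polynomial × e^(−2ax²) and use ∫x^(2j)·e^(−2ax²) dx = (2j−1)!!/(4a)^j · √(π/(2a)), odd powers → 0; here √(π/(2a)) = 0.78180.
State is unnormalized: ∫|Ψ|² dx = 0.33854, and ∫Ψ*·x²·Ψ dx = 0.083024, so ⟨x²⟩ = 0.083024 / 0.33854.
⟨x²⟩ = 0.24524.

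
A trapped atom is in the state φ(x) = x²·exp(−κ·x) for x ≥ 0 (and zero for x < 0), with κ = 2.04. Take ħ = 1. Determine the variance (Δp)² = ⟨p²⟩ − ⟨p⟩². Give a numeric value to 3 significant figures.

Compute ⟨p⟩ and ⟨p²⟩ separately; (Δp)² = ⟨p²⟩ − ⟨p⟩².
Differentiate x²·exp(−κ·x) with the product rule; every integrand then reduces to terms xʲ·e^(−2κx) on [0, ∞), with ∫₀^∞ xʲ·e^(−2κx) dx = j!/(2κ)^(j+1).
Normalization: ∫|φ|² dx = 0.021228.
⟨p⟩ = 0.0000 and ⟨p²⟩ = 1.3872.
(Δp)² = 1.3872 − (0.0000)² = 1.3872.

1.39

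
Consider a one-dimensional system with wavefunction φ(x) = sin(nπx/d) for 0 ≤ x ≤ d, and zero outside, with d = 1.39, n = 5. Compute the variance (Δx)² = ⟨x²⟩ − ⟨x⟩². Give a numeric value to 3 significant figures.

Compute ⟨x⟩ and ⟨x²⟩ separately, then (Δx)² = ⟨x²⟩ − ⟨x⟩².
With sin²θ = (1 − cos2θ)/2 on 0 ≤ x ≤ d: ∫sin²(nπx/d) dx = d/2, ∫x·sin²(nπx/d) dx = d²/4, ∫x²·sin²(nπx/d) dx = d³·(1/6 − 1/(4n²π²)); higher powers xᵏ the same way, integrating xᵏ·cos(2nπx/d) by parts.
Normalization: ∫|φ|² dx = 0.69500.
⟨x⟩ = 0.69500 and ⟨x²⟩ = 0.64012.
(Δx)² = 0.64012 − (0.69500)² = 0.15709.

0.157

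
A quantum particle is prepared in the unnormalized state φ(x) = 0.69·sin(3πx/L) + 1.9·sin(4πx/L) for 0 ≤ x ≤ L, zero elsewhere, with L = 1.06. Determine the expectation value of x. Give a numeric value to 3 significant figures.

⟨x⟩ = ∫ x·|φ|² dx / ∫|φ|² dx (integrals over the domain).
On 0 ≤ x ≤ L (j ≠ l): ∫sin²(jπx/L) dx = L/2, ∫sin(jπx/L)·sin(lπx/L) dx = 0; diagonal moments ∫x·sin²(jπx/L) dx = L²/4, ∫x²·sin²(jπx/L) dx = L³·(1/6 − 1/(4j²π²)); cross terms ∫x·sin(jπx/L)·sin(lπx/L) dx = 0 for j + l even and −4jlL²/(π²(j² − l²)²) for j + l odd, ∫x²·sin(jπx/L)·sin(lπx/L) dx = (−1)^(j+l)·4jlL³/(π²(j² − l²)²); higher powers the same way via product-to-sum and parts.
State is unnormalized: ∫|φ|² dx = 2.1656, and ∫φ*·x·φ dx = 0.85538, so ⟨x⟩ = 0.85538 / 2.1656.
⟨x⟩ = 0.39498.

0.395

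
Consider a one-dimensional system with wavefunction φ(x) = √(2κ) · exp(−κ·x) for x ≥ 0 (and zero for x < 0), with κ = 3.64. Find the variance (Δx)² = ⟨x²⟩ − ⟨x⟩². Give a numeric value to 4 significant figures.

Compute ⟨x⟩ and ⟨x²⟩ separately, then (Δx)² = ⟨x²⟩ − ⟨x⟩².
Every integrand reduces to terms xʲ·e^(−2κx) on [0, ∞); use ∫₀^∞ xʲ·e^(−2κx) dx = j!/(2κ)^(j+1).
⟨x⟩ = 0.13736 and ⟨x²⟩ = 0.037737.
(Δx)² = 0.037737 − (0.13736)² = 0.018868.

0.01887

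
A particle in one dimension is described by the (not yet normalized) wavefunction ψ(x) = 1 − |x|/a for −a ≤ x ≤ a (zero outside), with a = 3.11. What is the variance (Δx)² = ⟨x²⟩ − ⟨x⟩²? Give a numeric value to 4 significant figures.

0.9672

Compute ⟨x⟩ and ⟨x²⟩ separately, then (Δx)² = ⟨x²⟩ − ⟨x⟩².
ψ is even, so ∫ over [−a, a] = 2∫₀ᵃ with ψ = 1 − x/a there: ∫₀ᵃ (1 − x/a)² dx = a/3, ∫₀ᵃ x²(1 − x/a)² dx = a³/30, ∫₀ᵃ x⁴(1 − x/a)² dx = a⁵/105.
Normalization: ∫|ψ|² dx = 2.0733.
⟨x⟩ = 0.0000 and ⟨x²⟩ = 0.96721.
(Δx)² = 0.96721 − (0.0000)² = 0.96721.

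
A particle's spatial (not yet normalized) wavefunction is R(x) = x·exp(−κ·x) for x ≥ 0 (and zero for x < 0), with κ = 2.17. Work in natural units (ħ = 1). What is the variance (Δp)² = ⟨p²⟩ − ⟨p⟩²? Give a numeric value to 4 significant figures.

Compute ⟨p⟩ and ⟨p²⟩ separately; (Δp)² = ⟨p²⟩ − ⟨p⟩².
Differentiate x·exp(−κ·x) with the product rule; every integrand then reduces to terms xʲ·e^(−2κx) on [0, ∞), with ∫₀^∞ xʲ·e^(−2κx) dx = j!/(2κ)^(j+1).
Normalization: ∫|R|² dx = 0.024466.
⟨p⟩ = 0.0000 and ⟨p²⟩ = 4.7089.
(Δp)² = 4.7089 − (0.0000)² = 4.7089.

4.709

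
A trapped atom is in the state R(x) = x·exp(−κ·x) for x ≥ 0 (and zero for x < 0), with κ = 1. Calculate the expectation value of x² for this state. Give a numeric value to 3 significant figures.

3.00

⟨x²⟩ = ∫ x²·|R|² dx / ∫|R|² dx (integrals over the domain).
Every integrand reduces to terms xʲ·e^(−2κx) on [0, ∞); use ∫₀^∞ xʲ·e^(−2κx) dx = j!/(2κ)^(j+1).
State is unnormalized: ∫|R|² dx = 0.25000, and ∫R*·x²·R dx = 0.75000, so ⟨x²⟩ = 0.75000 / 0.25000.
⟨x²⟩ = 3.0000.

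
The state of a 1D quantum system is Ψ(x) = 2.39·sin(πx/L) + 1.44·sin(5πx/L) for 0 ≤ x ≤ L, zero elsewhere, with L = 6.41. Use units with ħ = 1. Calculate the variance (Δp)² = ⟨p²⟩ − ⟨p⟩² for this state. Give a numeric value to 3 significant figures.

Compute ⟨p⟩ and ⟨p²⟩ separately; (Δp)² = ⟨p²⟩ − ⟨p⟩².
d²/dx² sin(jπx/L) = −(jπ/L)²·sin(jπx/L); on 0 ≤ x ≤ L, ∫sin²(jπx/L) dx = L/2 and ∫sin(jπx/L)·sin(lπx/L) dx = 0 for j ≠ l, so only diagonal terms survive in ∫|Ψ|² and ∫Ψ·Ψ″; ∫Ψ·Ψ′ dx = [Ψ²/2] between the walls = 0.
Normalization: ∫|Ψ|² dx = 24.953.
⟨p⟩ = 0.0000 and ⟨p²⟩ = 1.7756.
(Δp)² = 1.7756 − (0.0000)² = 1.7756.

1.78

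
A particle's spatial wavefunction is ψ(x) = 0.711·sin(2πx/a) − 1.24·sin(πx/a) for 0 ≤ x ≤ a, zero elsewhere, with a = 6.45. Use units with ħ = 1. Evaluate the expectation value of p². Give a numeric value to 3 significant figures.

0.413

p² ψ = −ħ² d²ψ/dx²; ⟨p²⟩ = −ħ² ∫ ψ*·ψ'' dx / ∫|ψ|² dx.
d²/dx² sin(jπx/a) = −(jπ/a)²·sin(jπx/a); on 0 ≤ x ≤ a, ∫sin²(jπx/a) dx = a/2 and ∫sin(jπx/a)·sin(lπx/a) dx = 0 for j ≠ l, so only diagonal terms survive in ∫|ψ|² and ∫ψ·ψ″; ∫ψ·ψ′ dx = [ψ²/2] between the walls = 0.
State is unnormalized: ∫|ψ|² dx = 6.5891, and ∫ψ*·(−ħ² ψ'') dx = 2.7235, so ⟨p²⟩ = 2.7235 / 6.5891.
⟨p²⟩ = 0.41333.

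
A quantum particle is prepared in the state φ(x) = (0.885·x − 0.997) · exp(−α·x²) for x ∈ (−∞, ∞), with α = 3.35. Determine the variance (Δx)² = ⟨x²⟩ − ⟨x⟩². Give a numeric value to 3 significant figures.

Compute ⟨x⟩ and ⟨x²⟩ separately, then (Δx)² = ⟨x²⟩ − ⟨x⟩².
Expand each integrand as polynomial × e^(−2αx²) and use ∫x^(2j)·e^(−2αx²) dx = (2j−1)!!/(4α)^j · √(π/(2α)), odd powers → 0; here √(π/(2α)) = 0.68476.
Normalization: ∫|φ|² dx = 0.72068.
⟨x⟩ = -0.12513 and ⟨x²⟩ = 0.082916.
(Δx)² = 0.082916 − (-0.12513)² = 0.067259.

0.0673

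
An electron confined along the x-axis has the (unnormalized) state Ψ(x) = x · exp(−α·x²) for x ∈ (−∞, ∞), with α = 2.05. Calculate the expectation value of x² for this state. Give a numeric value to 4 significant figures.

0.3659

⟨x²⟩ = ∫ x²·|Ψ|² dx / ∫|Ψ|² dx (integrals over the domain).
Expand each integrand as polynomial × e^(−2αx²) and use ∫x^(2j)·e^(−2αx²) dx = (2j−1)!!/(4α)^j · √(π/(2α)), odd powers → 0; here √(π/(2α)) = 0.87535.
State is unnormalized: ∫|Ψ|² dx = 0.10675, and ∫Ψ*·x²·Ψ dx = 0.039055, so ⟨x²⟩ = 0.039055 / 0.10675.
⟨x²⟩ = 0.36585.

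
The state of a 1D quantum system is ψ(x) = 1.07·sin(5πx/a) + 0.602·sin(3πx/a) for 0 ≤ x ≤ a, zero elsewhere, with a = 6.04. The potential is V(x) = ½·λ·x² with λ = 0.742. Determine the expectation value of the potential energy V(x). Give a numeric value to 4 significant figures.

5.022

⟨V⟩ = ∫ V(x)·|ψ|² dx / ∫|ψ|² dx.
On 0 ≤ x ≤ a (j ≠ l): ∫sin²(jπx/a) dx = a/2, ∫sin(jπx/a)·sin(lπx/a) dx = 0; diagonal moments ∫x·sin²(jπx/a) dx = a²/4, ∫x²·sin²(jπx/a) dx = a³·(1/6 − 1/(4j²π²)); cross terms ∫x·sin(jπx/a)·sin(lπx/a) dx = 0 for j + l even and −4jla²/(π²(j² − l²)²) for j + l odd, ∫x²·sin(jπx/a)·sin(lπx/a) dx = (−1)^(j+l)·4jla³/(π²(j² − l²)²); higher powers the same way via product-to-sum and parts.
State is unnormalized: ∫|ψ|² dx = 4.5521, and ∫ψ*·V(x)·ψ dx = 22.860, so ⟨V⟩ = 22.860 / 4.5521.
⟨V⟩ = 5.0218.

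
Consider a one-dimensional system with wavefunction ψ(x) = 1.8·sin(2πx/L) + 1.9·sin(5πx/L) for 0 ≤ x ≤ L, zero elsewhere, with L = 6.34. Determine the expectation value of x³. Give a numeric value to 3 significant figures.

54.4

⟨x³⟩ = ∫ x³·|ψ|² dx / ∫|ψ|² dx (integrals over the domain).
On 0 ≤ x ≤ L (j ≠ l): ∫sin²(jπx/L) dx = L/2, ∫sin(jπx/L)·sin(lπx/L) dx = 0; diagonal moments ∫x·sin²(jπx/L) dx = L²/4, ∫x²·sin²(jπx/L) dx = L³·(1/6 − 1/(4j²π²)); cross terms ∫x·sin(jπx/L)·sin(lπx/L) dx = 0 for j + l even and −4jlL²/(π²(j² − l²)²) for j + l odd, ∫x²·sin(jπx/L)·sin(lπx/L) dx = (−1)^(j+l)·4jlL³/(π²(j² − l²)²); higher powers the same way via product-to-sum and parts.
State is unnormalized: ∫|ψ|² dx = 21.715, and ∫ψ*·x³·ψ dx = 1180.6, so ⟨x³⟩ = 1180.6 / 21.715.
⟨x³⟩ = 54.370.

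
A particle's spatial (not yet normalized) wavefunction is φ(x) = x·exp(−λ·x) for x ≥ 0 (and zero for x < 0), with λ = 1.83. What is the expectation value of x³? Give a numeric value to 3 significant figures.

1.22

⟨x³⟩ = ∫ x³·|φ|² dx / ∫|φ|² dx (integrals over the domain).
Every integrand reduces to terms xʲ·e^(−2λx) on [0, ∞); use ∫₀^∞ xʲ·e^(−2λx) dx = j!/(2λ)^(j+1).
State is unnormalized: ∫|φ|² dx = 0.040793, and ∫φ*·x³·φ dx = 0.049922, so ⟨x³⟩ = 0.049922 / 0.040793.
⟨x³⟩ = 1.2238.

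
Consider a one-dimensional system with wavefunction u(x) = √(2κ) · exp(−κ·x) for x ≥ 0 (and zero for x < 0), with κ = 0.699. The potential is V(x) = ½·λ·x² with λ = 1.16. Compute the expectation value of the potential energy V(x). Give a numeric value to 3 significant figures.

⟨V⟩ = ∫ V(x)·|u|² dx.
Every integrand reduces to terms xʲ·e^(−2κx) on [0, ∞); use ∫₀^∞ xʲ·e^(−2κx) dx = j!/(2κ)^(j+1).
⟨V⟩ = 0.59353.

0.594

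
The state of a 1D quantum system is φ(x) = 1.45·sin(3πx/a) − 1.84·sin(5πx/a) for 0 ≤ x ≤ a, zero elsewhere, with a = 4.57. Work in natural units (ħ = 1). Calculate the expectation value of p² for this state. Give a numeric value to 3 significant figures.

8.92

p² φ = −ħ² d²φ/dx²; ⟨p²⟩ = −ħ² ∫ φ*·φ'' dx / ∫|φ|² dx.
d²/dx² sin(jπx/a) = −(jπ/a)²·sin(jπx/a); on 0 ≤ x ≤ a, ∫sin²(jπx/a) dx = a/2 and ∫sin(jπx/a)·sin(lπx/a) dx = 0 for j ≠ l, so only diagonal terms survive in ∫|φ|² and ∫φ·φ″; ∫φ·φ′ dx = [φ²/2] between the walls = 0.
State is unnormalized: ∫|φ|² dx = 12.540, and ∫φ*·(−ħ² φ'') dx = 111.83, so ⟨p²⟩ = 111.83 / 12.540.
⟨p²⟩ = 8.9176.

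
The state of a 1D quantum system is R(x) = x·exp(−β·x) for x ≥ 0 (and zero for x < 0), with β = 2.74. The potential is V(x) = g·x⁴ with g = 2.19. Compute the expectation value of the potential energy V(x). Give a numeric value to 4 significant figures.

⟨V⟩ = ∫ V(x)·|R|² dx / ∫|R|² dx.
Every integrand reduces to terms xʲ·e^(−2βx) on [0, ∞); use ∫₀^∞ xʲ·e^(−2βx) dx = j!/(2β)^(j+1).
State is unnormalized: ∫|R|² dx = 0.012153, and ∫R*·V(x)·R dx = 0.010625, so ⟨V⟩ = 0.010625 / 0.012153.
⟨V⟩ = 0.87423.

0.8742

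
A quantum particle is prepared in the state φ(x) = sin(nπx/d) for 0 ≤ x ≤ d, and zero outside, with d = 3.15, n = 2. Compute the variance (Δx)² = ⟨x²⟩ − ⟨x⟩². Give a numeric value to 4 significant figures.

Compute ⟨x⟩ and ⟨x²⟩ separately, then (Δx)² = ⟨x²⟩ − ⟨x⟩².
With sin²θ = (1 − cos2θ)/2 on 0 ≤ x ≤ d: ∫sin²(nπx/d) dx = d/2, ∫x·sin²(nπx/d) dx = d²/4, ∫x²·sin²(nπx/d) dx = d³·(1/6 − 1/(4n²π²)); higher powers xᵏ the same way, integrating xᵏ·cos(2nπx/d) by parts.
Normalization: ∫|φ|² dx = 1.5750.
⟨x⟩ = 1.5750 and ⟨x²⟩ = 3.1818.
(Δx)² = 3.1818 − (1.5750)² = 0.70121.

0.7012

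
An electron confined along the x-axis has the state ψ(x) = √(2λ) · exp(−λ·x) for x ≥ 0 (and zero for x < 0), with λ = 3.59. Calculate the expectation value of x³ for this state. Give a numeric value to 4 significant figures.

⟨x³⟩ = ∫ x³·|ψ|² dx (integrals over the domain).
Every integrand reduces to terms xʲ·e^(−2λx) on [0, ∞); use ∫₀^∞ xʲ·e^(−2λx) dx = j!/(2λ)^(j+1).
⟨x³⟩ = 0.016210.

0.01621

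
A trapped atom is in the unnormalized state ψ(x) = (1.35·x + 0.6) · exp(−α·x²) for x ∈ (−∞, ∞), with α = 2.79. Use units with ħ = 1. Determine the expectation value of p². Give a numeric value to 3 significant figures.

p² ψ = −ħ² d²ψ/dx²; ⟨p²⟩ = −ħ² ∫ ψ*·ψ'' dx / ∫|ψ|² dx.
Expand each integrand as polynomial × e^(−2αx²) and use ∫x^(2j)·e^(−2αx²) dx = (2j−1)!!/(4α)^j · √(π/(2α)), odd powers → 0; here √(π/(2α)) = 0.75034. Differentiate with the product rule, d/dx e^(−αx²) = −2αx·e^(−αx²).
State is unnormalized: ∫|ψ|² dx = 0.39266, and ∫ψ*·(−ħ² ψ'') dx = 1.7793, so ⟨p²⟩ = 1.7793 / 0.39266.
⟨p²⟩ = 4.5313.

4.53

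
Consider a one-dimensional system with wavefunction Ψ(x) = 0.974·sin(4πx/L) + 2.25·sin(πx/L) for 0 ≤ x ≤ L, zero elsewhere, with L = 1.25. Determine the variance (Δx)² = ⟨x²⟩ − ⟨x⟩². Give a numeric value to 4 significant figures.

0.06259

Compute ⟨x⟩ and ⟨x²⟩ separately, then (Δx)² = ⟨x²⟩ − ⟨x⟩².
On 0 ≤ x ≤ L (j ≠ l): ∫sin²(jπx/L) dx = L/2, ∫sin(jπx/L)·sin(lπx/L) dx = 0; diagonal moments ∫x·sin²(jπx/L) dx = L²/4, ∫x²·sin²(jπx/L) dx = L³·(1/6 − 1/(4j²π²)); cross terms ∫x·sin(jπx/L)·sin(lπx/L) dx = 0 for j + l even and −4jlL²/(π²(j² − l²)²) for j + l odd, ∫x²·sin(jπx/L)·sin(lπx/L) dx = (−1)^(j+l)·4jlL³/(π²(j² − l²)²); higher powers the same way via product-to-sum and parts.
Normalization: ∫|Ψ|² dx = 3.7570.
⟨x⟩ = 0.61187 and ⟨x²⟩ = 0.43697.
(Δx)² = 0.43697 − (0.61187)² = 0.062590.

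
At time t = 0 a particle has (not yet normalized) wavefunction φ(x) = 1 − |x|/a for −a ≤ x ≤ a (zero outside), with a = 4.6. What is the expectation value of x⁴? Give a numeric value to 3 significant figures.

12.8

⟨x⁴⟩ = ∫ x⁴·|φ|² dx / ∫|φ|² dx (integrals over the domain).
φ is even, so ∫ over [−a, a] = 2∫₀ᵃ with φ = 1 − x/a there: ∫₀ᵃ (1 − x/a)² dx = a/3, ∫₀ᵃ x²(1 − x/a)² dx = a³/30, ∫₀ᵃ x⁴(1 − x/a)² dx = a⁵/105.
State is unnormalized: ∫|φ|² dx = 3.0667, and ∫φ*·x⁴·φ dx = 39.231, so ⟨x⁴⟩ = 39.231 / 3.0667.
⟨x⁴⟩ = 12.793.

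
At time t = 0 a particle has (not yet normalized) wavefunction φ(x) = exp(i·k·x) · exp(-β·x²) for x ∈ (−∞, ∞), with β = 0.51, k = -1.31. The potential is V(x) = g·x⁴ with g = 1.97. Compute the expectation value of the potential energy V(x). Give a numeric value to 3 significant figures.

1.42

⟨V⟩ = ∫ V(x)·|φ|² dx / ∫|φ|² dx.
Gaussian moments: ∫x^(2j)·e^(−2βx²) dx = (2j−1)!!/(4β)^j · √(π/(2β)), odd powers integrate to 0; here √(π/(2β)) = 1.7550.
State is unnormalized: ∫|φ|² dx = 1.7550, and ∫φ*·V(x)·φ dx = 2.4923, so ⟨V⟩ = 2.4923 / 1.7550.
⟨V⟩ = 1.4201.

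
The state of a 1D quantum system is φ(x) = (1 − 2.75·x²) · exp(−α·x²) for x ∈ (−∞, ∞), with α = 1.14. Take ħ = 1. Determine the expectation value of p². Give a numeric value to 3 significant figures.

6.12

p² φ = −ħ² d²φ/dx²; ⟨p²⟩ = −ħ² ∫ φ*·φ'' dx / ∫|φ|² dx.
Expand each integrand as polynomial × e^(−2αx²) and use ∫x^(2j)·e^(−2αx²) dx = (2j−1)!!/(4α)^j · √(π/(2α)), odd powers → 0; here √(π/(2α)) = 1.1738. Differentiate with the product rule, d/dx e^(−αx²) = −2αx·e^(−αx²).
State is unnormalized: ∫|φ|² dx = 1.0388, and ∫φ*·(−ħ² φ'') dx = 6.3590, so ⟨p²⟩ = 6.3590 / 1.0388.
⟨p²⟩ = 6.1216.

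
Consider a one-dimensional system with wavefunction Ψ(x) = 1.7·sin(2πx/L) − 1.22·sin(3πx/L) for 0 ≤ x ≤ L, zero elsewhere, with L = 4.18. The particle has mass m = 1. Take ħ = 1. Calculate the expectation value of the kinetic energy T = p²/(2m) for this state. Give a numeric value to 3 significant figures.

1.61

T = −(ħ²/2m) d²/dx², so ⟨T⟩ = −(ħ²/2m) ∫ Ψ*·Ψ'' dx / ∫|Ψ|² dx; with m = 1.
d²/dx² sin(jπx/L) = −(jπ/L)²·sin(jπx/L); on 0 ≤ x ≤ L, ∫sin²(jπx/L) dx = L/2 and ∫sin(jπx/L)·sin(lπx/L) dx = 0 for j ≠ l, so only diagonal terms survive in ∫|Ψ|² and ∫Ψ·Ψ″; ∫Ψ·Ψ′ dx = [Ψ²/2] between the walls = 0.
State is unnormalized: ∫|Ψ|² dx = 9.1509, and ∫Ψ*·(−ħ²/2m · Ψ'') dx = 14.731, so ⟨T⟩ = 14.731 / 9.1509.
⟨T⟩ = 1.6098.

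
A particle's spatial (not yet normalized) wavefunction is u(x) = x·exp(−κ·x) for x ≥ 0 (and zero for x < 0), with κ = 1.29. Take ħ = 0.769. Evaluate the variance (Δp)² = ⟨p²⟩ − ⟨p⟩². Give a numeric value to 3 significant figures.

0.984

Compute ⟨p⟩ and ⟨p²⟩ separately; (Δp)² = ⟨p²⟩ − ⟨p⟩².
Differentiate x·exp(−κ·x) with the product rule; every integrand then reduces to terms xʲ·e^(−2κx) on [0, ∞), with ∫₀^∞ xʲ·e^(−2κx) dx = j!/(2κ)^(j+1).
Normalization: ∫|u|² dx = 0.11646.
⟨p⟩ = 0.0000 and ⟨p²⟩ = 0.98408.
(Δp)² = 0.98408 − (0.0000)² = 0.98408.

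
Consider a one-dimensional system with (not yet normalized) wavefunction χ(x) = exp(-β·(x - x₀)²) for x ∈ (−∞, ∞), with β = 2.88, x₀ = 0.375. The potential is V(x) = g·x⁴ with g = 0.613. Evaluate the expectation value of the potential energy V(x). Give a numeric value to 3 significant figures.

⟨V⟩ = ∫ V(x)·|χ|² dx / ∫|χ|² dx.
Gaussian moments (u = x − x₀): ∫u^(2j)·e^(−2βu²) du = (2j−1)!!/(4β)^j · √(π/(2β)), odd powers integrate to 0; here √(π/(2β)) = 0.73852.
State is unnormalized: ∫|χ|² dx = 0.73852, and ∫χ*·V(x)·χ dx = 0.052344, so ⟨V⟩ = 0.052344 / 0.73852.
⟨V⟩ = 0.070877.

0.0709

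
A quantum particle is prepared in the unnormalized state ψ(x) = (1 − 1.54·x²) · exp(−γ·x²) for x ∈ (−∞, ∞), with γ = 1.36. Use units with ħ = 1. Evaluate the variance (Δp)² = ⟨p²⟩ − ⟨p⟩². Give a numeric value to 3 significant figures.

4.29

Compute ⟨p⟩ and ⟨p²⟩ separately; (Δp)² = ⟨p²⟩ − ⟨p⟩².
Expand each integrand as polynomial × e^(−2γx²) and use ∫x^(2j)·e^(−2γx²) dx = (2j−1)!!/(4γ)^j · √(π/(2γ)), odd powers → 0; here √(π/(2γ)) = 1.0747. Differentiate with the product rule, d/dx e^(−γx²) = −2γx·e^(−γx²).
Normalization: ∫|ψ|² dx = 0.72461.
⟨p⟩ = 0.0000 and ⟨p²⟩ = 4.2906.
(Δp)² = 4.2906 − (0.0000)² = 4.2906.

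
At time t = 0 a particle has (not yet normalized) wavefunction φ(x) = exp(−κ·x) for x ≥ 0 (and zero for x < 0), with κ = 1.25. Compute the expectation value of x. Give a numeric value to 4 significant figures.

0.4000

⟨x⟩ = ∫ x·|φ|² dx / ∫|φ|² dx (integrals over the domain).
Every integrand reduces to terms xʲ·e^(−2κx) on [0, ∞); use ∫₀^∞ xʲ·e^(−2κx) dx = j!/(2κ)^(j+1).
State is unnormalized: ∫|φ|² dx = 0.40000, and ∫φ*·x·φ dx = 0.16000, so ⟨x⟩ = 0.16000 / 0.40000.
⟨x⟩ = 0.40000.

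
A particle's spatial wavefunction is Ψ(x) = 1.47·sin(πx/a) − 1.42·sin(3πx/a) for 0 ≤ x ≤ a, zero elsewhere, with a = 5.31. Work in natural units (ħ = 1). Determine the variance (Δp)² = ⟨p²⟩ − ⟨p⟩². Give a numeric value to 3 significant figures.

1.70

Compute ⟨p⟩ and ⟨p²⟩ separately; (Δp)² = ⟨p²⟩ − ⟨p⟩².
d²/dx² sin(jπx/a) = −(jπ/a)²·sin(jπx/a); on 0 ≤ x ≤ a, ∫sin²(jπx/a) dx = a/2 and ∫sin(jπx/a)·sin(lπx/a) dx = 0 for j ≠ l, so only diagonal terms survive in ∫|Ψ|² and ∫Ψ·Ψ″; ∫Ψ·Ψ′ dx = [Ψ²/2] between the walls = 0.
Normalization: ∫|Ψ|² dx = 11.091.
⟨p⟩ = 0.0000 and ⟨p²⟩ = 1.7017.
(Δp)² = 1.7017 − (0.0000)² = 1.7017.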